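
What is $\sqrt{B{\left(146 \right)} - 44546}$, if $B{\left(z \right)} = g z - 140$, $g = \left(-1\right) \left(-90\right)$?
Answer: $i \sqrt{31546} \approx 177.61 i$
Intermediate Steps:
$g = 90$
$B{\left(z \right)} = -140 + 90 z$ ($B{\left(z \right)} = 90 z - 140 = -140 + 90 z$)
$\sqrt{B{\left(146 \right)} - 44546} = \sqrt{\left(-140 + 90 \cdot 146\right) - 44546} = \sqrt{\left(-140 + 13140\right) - 44546} = \sqrt{13000 - 44546} = \sqrt{-31546} = i \sqrt{31546}$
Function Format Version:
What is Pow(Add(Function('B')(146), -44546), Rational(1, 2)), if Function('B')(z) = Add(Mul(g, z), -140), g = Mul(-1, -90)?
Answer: Mul(I, Pow(31546, Rational(1, 2))) ≈ Mul(177.61, I)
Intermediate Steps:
g = 90
Function('B')(z) = Add(-140, Mul(90, z)) (Function('B')(z) = Add(Mul(90, z), -140) = Add(-140, Mul(90, z)))
Pow(Add(Function('B')(146), -44546), Rational(1, 2)) = Pow(Add(Add(-140, Mul(90, 146)), -44546), Rational(1, 2)) = Pow(Add(Add(-140, 13140), -44546), Rational(1, 2)) = Pow(Add(13000, -44546), Rational(1, 2)) = Pow(-31546, Rational(1, 2)) = Mul(I, Pow(31546, Rational(1, 2)))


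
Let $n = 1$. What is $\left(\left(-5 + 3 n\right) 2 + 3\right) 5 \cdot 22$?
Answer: $-110$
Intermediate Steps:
$\left(\left(-5 + 3 n\right) 2 + 3\right) 5 \cdot 22 = \left(\left(-5 + 3 \cdot 1\right) 2 + 3\right) 5 \cdot 22 = \left(\left(-5 + 3\right) 2 + 3\right) 5 \cdot 22 = \left(\left(-2\right) 2 + 3\right) 5 \cdot 22 = \left(-4 + 3\right) 5 \cdot 22 = \left(-1\right) 5 \cdot 22 = \left(-5\right) 22 = -110$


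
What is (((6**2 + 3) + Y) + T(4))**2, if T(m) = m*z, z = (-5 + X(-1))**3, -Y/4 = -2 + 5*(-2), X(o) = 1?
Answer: 28561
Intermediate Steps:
Y = 48 (Y = -4*(-2 + 5*(-2)) = -4*(-2 - 10) = -4*(-12) = 48)
z = -64 (z = (-5 + 1)**3 = (-4)**3 = -64)
T(m) = -64*m (T(m) = m*(-64) = -64*m)
(((6**2 + 3) + Y) + T(4))**2 = (((6**2 + 3) + 48) - 64*4)**2 = (((36 + 3) + 48) - 256)**2 = ((39 + 48) - 256)**2 = (87 - 256)**2 = (-169)**2 = 28561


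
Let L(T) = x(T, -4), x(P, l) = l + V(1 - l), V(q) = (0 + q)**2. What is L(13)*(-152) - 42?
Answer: -3234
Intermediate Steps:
V(q) = q**2
x(P, l) = l + (1 - l)**2
L(T) = 21 (L(T) = -4 + (-1 - 4)**2 = -4 + (-5)**2 = -4 + 25 = 21)
L(13)*(-152) - 42 = 21*(-152) - 42 = -3192 - 42 = -3234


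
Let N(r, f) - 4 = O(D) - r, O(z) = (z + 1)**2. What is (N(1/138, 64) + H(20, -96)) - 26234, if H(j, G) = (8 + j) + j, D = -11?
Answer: -3599317/138 ≈ -26082.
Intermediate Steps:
O(z) = (1 + z)**2
H(j, G) = 8 + 2*j
N(r, f) = 104 - r (N(r, f) = 4 + ((1 - 11)**2 - r) = 4 + ((-10)**2 - r) = 4 + (100 - r) = 104 - r)
(N(1/138, 64) + H(20, -96)) - 26234 = ((104 - 1/138) + (8 + 2*20)) - 26234 = ((104 - 1*1/138) + (8 + 40)) - 26234 = ((104 - 1/138) + 48) - 26234 = (14351/138 + 48) - 26234 = 20975/138 - 26234 = -3599317/138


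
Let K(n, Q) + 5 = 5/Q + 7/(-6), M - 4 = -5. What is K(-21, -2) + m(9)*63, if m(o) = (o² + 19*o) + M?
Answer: 47413/3 ≈ 15804.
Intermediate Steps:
M = -1 (M = 4 - 5 = -1)
K(n, Q) = -37/6 + 5/Q (K(n, Q) = -5 + (5/Q + 7/(-6)) = -5 + (5/Q + 7*(-⅙)) = -5 + (5/Q - 7/6) = -5 + (-7/6 + 5/Q) = -37/6 + 5/Q)
m(o) = -1 + o² + 19*o (m(o) = (o² + 19*o) - 1 = -1 + o² + 19*o)
K(-21, -2) + m(9)*63 = (-37/6 + 5/(-2)) + (-1 + 9² + 19*9)*63 = (-37/6 + 5*(-½)) + (-1 + 81 + 171)*63 = (-37/6 - 5/2) + 251*63 = -26/3 + 15813 = 47413/3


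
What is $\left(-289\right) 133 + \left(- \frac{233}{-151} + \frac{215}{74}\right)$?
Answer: $- \frac{429445331}{11174} \approx -38433.0$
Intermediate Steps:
$\left(-289\right) 133 + \left(- \frac{233}{-151} + \frac{215}{74}\right) = -38437 + \left(\left(-233\right) \left(- \frac{1}{151}\right) + 215 \cdot \frac{1}{74}\right) = -38437 + \left(\frac{233}{151} + \frac{215}{74}\right) = -38437 + \frac{49707}{11174} = - \frac{429445331}{11174}$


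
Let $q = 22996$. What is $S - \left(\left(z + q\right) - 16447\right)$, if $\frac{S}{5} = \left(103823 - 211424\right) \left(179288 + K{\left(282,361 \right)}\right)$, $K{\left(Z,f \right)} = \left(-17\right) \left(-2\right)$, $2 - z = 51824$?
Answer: $-96476087337$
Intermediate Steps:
$z = -51822$ ($z = 2 - 51824 = -51822$)
$K{\left(Z,f \right)} = 34$
$S = -96476132610$ ($S = 5 \left(103823 - 211424\right) \left(179288 + 34\right) = 5 \left(\left(-107601\right) 179322\right) = 5 \left(-19295226522\right) = -96476132610$)
$S - \left(\left(z + q\right) - 16447\right) = -96476132610 - \left(\left(-51822 + 22996\right) - 16447\right) = -96476132610 - \left(-28826 - 16447\right) = -96476132610 - -45273 = -96476132610 + 45273 = -96476087337$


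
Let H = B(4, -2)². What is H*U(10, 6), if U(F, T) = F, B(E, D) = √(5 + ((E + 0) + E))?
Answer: 130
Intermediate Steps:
B(E, D) = √(5 + 2*E) (B(E, D) = √(5 + (E + E)) = √(5 + 2*E))
H = 13 (H = (√(5 + 2*4))² = (√(5 + 8))² = (√13)² = 13)
H*U(10, 6) = 13*10 = 130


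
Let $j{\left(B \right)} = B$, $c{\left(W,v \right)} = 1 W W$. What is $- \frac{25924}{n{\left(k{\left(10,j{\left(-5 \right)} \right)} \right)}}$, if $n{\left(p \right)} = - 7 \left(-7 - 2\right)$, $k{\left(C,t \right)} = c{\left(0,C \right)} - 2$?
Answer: $- \frac{25924}{63} \approx -411.49$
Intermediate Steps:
$c{\left(W,v \right)} = W^{2}$ ($c{\left(W,v \right)} = W W = W^{2}$)
$k{\left(C,t \right)} = -2$ ($k{\left(C,t \right)} = 0^{2} - 2 = 0 - 2 = -2$)
$n{\left(p \right)} = 63$ ($n{\left(p \right)} = \left(-7\right) \left(-9\right) = 63$)
$- \frac{25924}{n{\left(k{\left(10,j{\left(-5 \right)} \right)} \right)}} = - \frac{25924}{63}$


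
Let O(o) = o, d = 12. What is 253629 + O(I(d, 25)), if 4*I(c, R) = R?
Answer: 1014541/4 ≈ 2.5364e+5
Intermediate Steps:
I(c, R) = R/4
253629 + O(I(d, 25)) = 253629 + (¼)*25 = 253629 + 25/4 = 1014541/4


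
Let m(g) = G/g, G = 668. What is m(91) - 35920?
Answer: -3268052/91 ≈ -35913.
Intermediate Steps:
m(g) = 668/g
m(91) - 35920 = 668/91 - 35920 = -3268052/91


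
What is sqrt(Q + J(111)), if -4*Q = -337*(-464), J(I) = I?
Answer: I*sqrt(38981) ≈ 197.44*I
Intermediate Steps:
Q = -39092 (Q = -(-337)*(-464)/4 = -1/4*156368 = -39092)
sqrt(Q + J(111)) = sqrt(-39092 + 111) = sqrt(-38981) = I*sqrt(38981)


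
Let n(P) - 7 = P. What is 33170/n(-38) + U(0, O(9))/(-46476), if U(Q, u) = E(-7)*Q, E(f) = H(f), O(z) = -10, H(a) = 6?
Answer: -1070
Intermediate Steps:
n(P) = 7 + P
E(f) = 6
U(Q, u) = 6*Q
33170/n(-38) + U(0, O(9))/(-46476) = 33170/(7 - 38) + (6*0)/(-46476) = 33170/(-31) + 0*(-1/46476) = 33170*(-1/31) + 0 = -1070 + 0 = -1070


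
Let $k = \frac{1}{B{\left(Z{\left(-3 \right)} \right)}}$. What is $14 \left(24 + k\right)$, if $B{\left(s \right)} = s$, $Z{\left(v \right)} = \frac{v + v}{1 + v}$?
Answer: $\frac{1022}{3} \approx 340.67$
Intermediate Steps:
$Z{\left(v \right)} = \frac{2 v}{1 + v}$
$k = \frac{1}{3}$ ($k = \frac{1}{2 \left(-3\right) \frac{1}{1 - 3}} = \frac{1}{2 \left(-3\right) \frac{1}{-2}} = \frac{1}{2 \left(-3\right) \left(- \frac{1}{2}\right)} = \frac{1}{3} \approx 0.33333$)
$14 \left(24 + k\right) = 14 \left(24 + \frac{1}{3}\right) = 14 \cdot \frac{73}{3} = \frac{1022}{3}$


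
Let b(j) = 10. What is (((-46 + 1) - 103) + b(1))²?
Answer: 19044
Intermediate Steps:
(((-46 + 1) - 103) + b(1))² = (((-46 + 1) - 103) + 10)² = ((-45 - 103) + 10)² = (-148 + 10)² = (-138)² = 19044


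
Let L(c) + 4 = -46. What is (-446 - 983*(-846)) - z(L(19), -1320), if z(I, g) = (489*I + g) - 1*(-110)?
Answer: 856832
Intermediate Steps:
L(c) = -50 (L(c) = -4 - 46 = -50)
z(I, g) = 110 + g + 489*I (z(I, g) = (g + 489*I) + 110 = 110 + g + 489*I)
(-446 - 983*(-846)) - z(L(19), -1320) = (-446 - 983*(-846)) - (110 - 1320 + 489*(-50)) = (-446 + 831618) - (110 - 1320 - 24450) = 831172 - 1*(-25660) = 831172 + 25660 = 856832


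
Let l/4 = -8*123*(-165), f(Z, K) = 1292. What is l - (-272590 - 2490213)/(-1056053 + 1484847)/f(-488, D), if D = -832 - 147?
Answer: 359790962927923/554001848 ≈ 6.4944e+5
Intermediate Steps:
D = -979
l = 649440 (l = 4*(-8*123*(-165)) = 4*(-984*(-165)) = 4*162360 = 649440)
l - (-272590 - 2490213)/(-1056053 + 1484847)/f(-488, D) = 649440 - (-272590 - 2490213)/(-1056053 + 1484847)/1292 = 649440 - (-2762803/428794)/1292 = 649440 - (-2762803*1/428794)/1292 = 649440 - (-2762803)/(428794*1292) = 649440 - 1*(-2762803/554001848) = 649440 + 2762803/554001848 = 359790962927923/554001848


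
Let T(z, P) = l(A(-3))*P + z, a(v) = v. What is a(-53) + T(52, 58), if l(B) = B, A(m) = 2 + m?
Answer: -59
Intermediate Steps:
T(z, P) = z - P (T(z, P) = (2 - 3)*P + z = -P + z = z - P)
a(-53) + T(52, 58) = -53 + (52 - 1*58) = -53 + (52 - 58) = -53 - 6 = -59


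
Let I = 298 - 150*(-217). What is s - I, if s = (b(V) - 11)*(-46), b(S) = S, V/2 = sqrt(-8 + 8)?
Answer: -32342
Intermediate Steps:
V = 0 (V = 2*sqrt(-8 + 8) = 2*sqrt(0) = 2*0 = 0)
I = 32848 (I = 298 + 32550 = 32848)
s = 506 (s = (0 - 11)*(-46) = -11*(-46) = 506)
s - I = 506 - 1*32848 = 506 - 32848 = -32342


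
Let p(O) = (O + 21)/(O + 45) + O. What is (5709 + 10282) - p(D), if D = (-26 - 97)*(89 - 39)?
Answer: 45054892/2035 ≈ 22140.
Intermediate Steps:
D = -6150 (D = -123*50 = -6150)
p(O) = O + (21 + O)/(45 + O) (p(O) = (21 + O)/(45 + O) + O = O + (21 + O)/(45 + O))
(5709 + 10282) - p(D) = (5709 + 10282) - (21 + (-6150)² + 46*(-6150))/(45 - 6150) = 15991 - (21 + 37822500 - 282900)/(-6105) = 15991 - (-1)*37539621/6105 = 15991 - 1*(-12513207/2035) = 15991 + 12513207/2035 = 45054892/2035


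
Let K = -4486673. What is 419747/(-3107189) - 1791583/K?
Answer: 3683519458456/13940940992197 ≈ 0.26422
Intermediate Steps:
419747/(-3107189) - 1791583/K = 419747/(-3107189) - 1791583/(-4486673) = 419747*(-1/3107189) - 1791583*(-1/4486673) = -419747/3107189 + 1791583/4486673 = 3683519458456/13940940992197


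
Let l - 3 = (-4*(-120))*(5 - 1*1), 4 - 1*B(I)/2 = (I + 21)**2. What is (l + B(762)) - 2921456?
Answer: -4145703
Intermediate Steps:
B(I) = 8 - 2*(21 + I)**2 (B(I) = 8 - 2*(I + 21)**2 = 8 - 2*(21 + I)**2)
l = 1923 (l = 3 + (-4*(-120))*(5 - 1*1) = 3 + 480*(5 - 1) = 3 + 480*4 = 3 + 1920 = 1923)
(l + B(762)) - 2921456 = (1923 + (8 - 2*(21 + 762)**2)) - 2921456 = (1923 + (8 - 2*783**2)) - 2921456 = (1923 + (8 - 2*613089)) - 2921456 = (1923 + (8 - 1226178)) - 2921456 = (1923 - 1226170) - 2921456 = -1224247 - 2921456 = -4145703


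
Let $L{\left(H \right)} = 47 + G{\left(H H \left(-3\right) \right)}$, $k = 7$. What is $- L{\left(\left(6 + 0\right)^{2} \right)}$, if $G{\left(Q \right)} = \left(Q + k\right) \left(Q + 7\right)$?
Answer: $-15062208$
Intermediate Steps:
$G{\left(Q \right)} = \left(7 + Q\right)^{2}$ ($G{\left(Q \right)} = \left(Q + 7\right) \left(Q + 7\right) = \left(7 + Q\right) \left(7 + Q\right) = \left(7 + Q\right)^{2}$)
$L{\left(H \right)} = 96 - 42 H^{2} + 9 H^{4}$ ($L{\left(H \right)} = 47 + \left(49 + \left(H H \left(-3\right)\right)^{2} + 14 H H \left(-3\right)\right) = 47 + \left(49 + \left(H^{2} \left(-3\right)\right)^{2} + 14 H^{2} \left(-3\right)\right) = 47 + \left(49 + \left(- 3 H^{2}\right)^{2} + 14 \left(- 3 H^{2}\right)\right) = 47 + \left(49 + 9 H^{4} - 42 H^{2}\right) = 47 + \left(49 - 42 H^{2} + 9 H^{4}\right) = 96 - 42 H^{2} + 9 H^{4}$)
$- L{\left(\left(6 + 0\right)^{2} \right)} = - (96 - 42 \left(\left(6 + 0\right)^{2}\right)^{2} + 9 \left(\left(6 + 0\right)^{2}\right)^{4}) = - (96 - 42 \left(6^{2}\right)^{2} + 9 \left(6^{2}\right)^{4}) = - (96 - 42 \cdot 36^{2} + 9 \cdot 36^{4}) = - (96 - 54432 + 9 \cdot 1679616) = - (96 - 54432 + 15116544) = \left(-1\right) 15062208 = -15062208$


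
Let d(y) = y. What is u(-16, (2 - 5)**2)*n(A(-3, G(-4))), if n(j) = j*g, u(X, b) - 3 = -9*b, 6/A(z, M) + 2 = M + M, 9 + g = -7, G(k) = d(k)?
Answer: -3744/5 ≈ -748.80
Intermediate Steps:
G(k) = k
g = -16 (g = -9 - 7 = -16)
A(z, M) = 6/(-2 + 2*M) (A(z, M) = 6/(-2 + (M + M)) = 6/(-2 + 2*M))
u(X, b) = 3 - 9*b
n(j) = -16*j (n(j) = j*(-16) = -16*j)
u(-16, (2 - 5)**2)*n(A(-3, G(-4))) = (3 - 9*(2 - 5)**2)*(-48/(-1 - 4)) = (3 - 9*(-3)**2)*(-48/(-5)) = (3 - 9*9)*(-48*(-1)/5) = (3 - 81)*(-16*(-3/5)) = -78*48/5 = -3744/5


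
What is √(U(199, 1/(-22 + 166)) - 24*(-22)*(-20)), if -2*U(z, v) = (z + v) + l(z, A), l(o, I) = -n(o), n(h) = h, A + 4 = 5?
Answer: I*√6082562/24 ≈ 102.76*I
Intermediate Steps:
A = 1 (A = -4 + 5 = 1)
l(o, I) = -o
U(z, v) = -v/2 (U(z, v) = -((z + v) - z)/2 = -((v + z) - z)/2 = -v/2)
√(U(199, 1/(-22 + 166)) - 24*(-22)*(-20)) = √(-1/(2*(-22 + 166)) - 24*(-22)*(-20)) = √(-½/144 + 528*(-20)) = √(-½*1/144 - 10560) = √(-1/288 - 10560) = √(-3041281/288) = I*√6082562/24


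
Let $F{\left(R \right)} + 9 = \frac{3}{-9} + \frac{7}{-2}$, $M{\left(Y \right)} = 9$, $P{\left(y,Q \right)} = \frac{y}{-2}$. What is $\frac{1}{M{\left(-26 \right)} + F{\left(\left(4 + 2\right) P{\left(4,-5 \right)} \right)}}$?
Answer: $- \frac{6}{23} \approx -0.26087$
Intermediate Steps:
$P{\left(y,Q \right)} = - \frac{y}{2}$ ($P{\left(y,Q \right)} = y \left(- \frac{1}{2}\right) = - \frac{y}{2}$)
$F{\left(R \right)} = - \frac{77}{6}$ ($F{\left(R \right)} = -9 + \left(\frac{3}{-9} + \frac{7}{-2}\right) = -9 + \left(3 \left(- \frac{1}{9}\right) + 7 \left(- \frac{1}{2}\right)\right) = -9 - \frac{23}{6} = - \frac{77}{6}$)
$\frac{1}{M{\left(-26 \right)} + F{\left(\left(4 + 2\right) P{\left(4,-5 \right)} \right)}} = \frac{1}{9 - \frac{77}{6}} = \frac{1}{- \frac{23}{6}} = - \frac{6}{23}$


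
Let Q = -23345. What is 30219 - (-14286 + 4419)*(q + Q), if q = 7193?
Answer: -159341565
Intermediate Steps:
30219 - (-14286 + 4419)*(q + Q) = 30219 - (-14286 + 4419)*(7193 - 23345) = 30219 - (-9867)*(-16152) = 30219 - 1*159371784 = 30219 - 159371784 = -159341565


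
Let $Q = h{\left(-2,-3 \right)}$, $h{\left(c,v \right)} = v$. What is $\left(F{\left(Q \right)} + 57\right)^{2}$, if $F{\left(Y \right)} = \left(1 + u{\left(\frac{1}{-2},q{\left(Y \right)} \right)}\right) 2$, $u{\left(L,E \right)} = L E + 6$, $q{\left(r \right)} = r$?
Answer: $5476$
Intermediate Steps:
$Q = -3$
$u{\left(L,E \right)} = 6 + E L$ ($u{\left(L,E \right)} = E L + 6 = 6 + E L$)
$F{\left(Y \right)} = 14 - Y$ ($F{\left(Y \right)} = \left(1 + \left(6 + \frac{Y}{-2}\right)\right) 2 = \left(1 + \left(6 + Y \left(- \frac{1}{2}\right)\right)\right) 2 = \left(1 - \left(-6 + \frac{Y}{2}\right)\right) 2 = \left(7 - \frac{Y}{2}\right) 2 = 14 - Y$)
$\left(F{\left(Q \right)} + 57\right)^{2} = \left(\left(14 - -3\right) + 57\right)^{2} = \left(\left(14 + 3\right) + 57\right)^{2} = \left(17 + 57\right)^{2} = 74^{2} = 5476$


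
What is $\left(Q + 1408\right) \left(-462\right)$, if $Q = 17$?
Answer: $-658350$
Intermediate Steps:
$\left(Q + 1408\right) \left(-462\right) = \left(17 + 1408\right) \left(-462\right) = 1425 \left(-462\right) = -658350$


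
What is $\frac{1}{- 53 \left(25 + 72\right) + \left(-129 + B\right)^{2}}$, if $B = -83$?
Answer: $\frac{1}{39803} \approx 2.5124 \cdot 10^{-5}$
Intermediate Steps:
$\frac{1}{- 53 \left(25 + 72\right) + \left(-129 + B\right)^{2}} = \frac{1}{- 53 \left(25 + 72\right) + \left(-129 - 83\right)^{2}} = \frac{1}{\left(-53\right) 97 + \left(-212\right)^{2}} = \frac{1}{-5141 + 44944} = \frac{1}{39803}$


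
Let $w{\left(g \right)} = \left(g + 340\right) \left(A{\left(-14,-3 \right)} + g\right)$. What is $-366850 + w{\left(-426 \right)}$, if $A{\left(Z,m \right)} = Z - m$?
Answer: $-329268$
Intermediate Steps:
$w{\left(g \right)} = \left(-11 + g\right) \left(340 + g\right)$ ($w{\left(g \right)} = \left(g + 340\right) \left(\left(-14 - -3\right) + g\right) = \left(340 + g\right) \left(\left(-14 + 3\right) + g\right) = \left(340 + g\right) \left(-11 + g\right) = \left(-11 + g\right) \left(340 + g\right)$)
$-366850 + w{\left(-426 \right)} = -366850 + \left(-3740 + \left(-426\right)^{2} + 329 \left(-426\right)\right) = -366850 - -37582 = -366850 + 37582 = -329268$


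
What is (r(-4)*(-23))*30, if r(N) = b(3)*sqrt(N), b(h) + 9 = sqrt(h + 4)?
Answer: 1380*I*(9 - sqrt(7)) ≈ 8768.9*I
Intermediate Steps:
b(h) = -9 + sqrt(4 + h) (b(h) = -9 + sqrt(h + 4) = -9 + sqrt(4 + h))
r(N) = sqrt(N)*(-9 + sqrt(7)) (r(N) = (-9 + sqrt(4 + 3))*sqrt(N) = (-9 + sqrt(7))*sqrt(N) = sqrt(N)*(-9 + sqrt(7)))
(r(-4)*(-23))*30 = ((sqrt(-4)*(-9 + sqrt(7)))*(-23))*30 = (((2*I)*(-9 + sqrt(7)))*(-23))*30 = ((2*I*(-9 + sqrt(7)))*(-23))*30 = -46*I*(-9 + sqrt(7))*30 = -1380*I*(-9 + sqrt(7))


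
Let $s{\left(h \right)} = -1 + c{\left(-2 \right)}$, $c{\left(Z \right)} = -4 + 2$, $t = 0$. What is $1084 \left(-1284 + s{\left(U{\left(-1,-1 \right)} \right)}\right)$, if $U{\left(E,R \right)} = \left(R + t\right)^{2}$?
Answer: $-1395108$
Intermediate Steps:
$c{\left(Z \right)} = -2$
$U{\left(E,R \right)} = R^{2}$ ($U{\left(E,R \right)} = \left(R + 0\right)^{2} = R^{2}$)
$s{\left(h \right)} = -3$ ($s{\left(h \right)} = -1 - 2 = -3$)
$1084 \left(-1284 + s{\left(U{\left(-1,-1 \right)} \right)}\right) = 1084 \left(-1284 - 3\right) = 1084 \left(-1287\right) = -1395108$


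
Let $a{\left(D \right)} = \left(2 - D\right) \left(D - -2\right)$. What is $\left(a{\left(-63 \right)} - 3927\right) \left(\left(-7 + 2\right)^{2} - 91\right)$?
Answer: $520872$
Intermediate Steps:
$a{\left(D \right)} = \left(2 + D\right) \left(2 - D\right)$ ($a{\left(D \right)} = \left(2 - D\right) \left(D + 2\right) = \left(2 - D\right) \left(2 + D\right) = \left(2 + D\right) \left(2 - D\right)$)
$\left(a{\left(-63 \right)} - 3927\right) \left(\left(-7 + 2\right)^{2} - 91\right) = \left(\left(4 - \left(-63\right)^{2}\right) - 3927\right) \left(\left(-7 + 2\right)^{2} - 91\right) = \left(\left(4 - 3969\right) - 3927\right) \left(\left(-5\right)^{2} - 91\right) = \left(\left(4 - 3969\right) - 3927\right) \left(25 - 91\right) = \left(-3965 - 3927\right) \left(-66\right) = \left(-7892\right) \left(-66\right) = 520872$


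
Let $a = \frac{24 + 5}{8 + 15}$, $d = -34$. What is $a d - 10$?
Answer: $- \frac{1216}{23} \approx -52.87$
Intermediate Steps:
$a = \frac{29}{23} \approx 1.2609$
$a d - 10 = \frac{29}{23} \left(-34\right) - 10 = - \frac{986}{23} - 10 = - \frac{1216}{23}$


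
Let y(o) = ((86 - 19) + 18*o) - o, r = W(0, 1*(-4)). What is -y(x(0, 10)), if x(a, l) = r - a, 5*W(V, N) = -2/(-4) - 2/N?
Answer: -352/5 ≈ -70.400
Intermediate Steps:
W(V, N) = 1/10 - 2/(5*N) (W(V, N) = (-2/(-4) - 2/N)/5 = (-2*(-1/4) - 2/N)/5 = (1/2 - 2/N)/5 = 1/10 - 2/(5*N))
r = 1/5 (r = (-4 + 1*(-4))/(10*((1*(-4)))) = (1/10)*(-4 - 4)/(-4) = (1/10)*(-1/4)*(-8) = 1/5 ≈ 0.20000)
x(a, l) = 1/5 - a
y(o) = 67 + 17*o (y(o) = (67 + 18*o) - o = 67 + 17*o)
-y(x(0, 10)) = -(67 + 17*(1/5 - 1*0)) = -(67 + 17*(1/5 + 0)) = -(67 + 17*(1/5)) = -(67 + 17/5) = -1*352/5 = -352/5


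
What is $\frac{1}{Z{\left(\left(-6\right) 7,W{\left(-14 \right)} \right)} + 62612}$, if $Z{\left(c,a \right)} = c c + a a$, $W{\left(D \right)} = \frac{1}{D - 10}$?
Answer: $\frac{576}{37080577} \approx 1.5534 \cdot 10^{-5}$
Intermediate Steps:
$W{\left(D \right)} = \frac{1}{-10 + D}$
$Z{\left(c,a \right)} = a^{2} + c^{2}$ ($Z{\left(c,a \right)} = c^{2} + a^{2} = a^{2} + c^{2}$)
$\frac{1}{Z{\left(\left(-6\right) 7,W{\left(-14 \right)} \right)} + 62612} = \frac{1}{\left(\left(\frac{1}{-10 - 14}\right)^{2} + \left(\left(-6\right) 7\right)^{2}\right) + 62612} = \frac{1}{\left(\left(\frac{1}{-24}\right)^{2} + \left(-42\right)^{2}\right) + 62612} = \frac{1}{\left(\left(- \frac{1}{24}\right)^{2} + 1764\right) + 62612} = \frac{1}{\left(\frac{1}{576} + 1764\right) + 62612} = \frac{1}{\frac{1016065}{576} + 62612} = \frac{1}{\frac{37080577}{576}} = \frac{576}{37080577}$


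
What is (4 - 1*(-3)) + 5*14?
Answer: 77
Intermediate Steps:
(4 - 1*(-3)) + 5*14 = (4 + 3) + 70 = 7 + 70 = 77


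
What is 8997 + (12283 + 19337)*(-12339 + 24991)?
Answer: 400065237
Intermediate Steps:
8997 + (12283 + 19337)*(-12339 + 24991) = 8997 + 31620*12652 = 8997 + 400056240 = 400065237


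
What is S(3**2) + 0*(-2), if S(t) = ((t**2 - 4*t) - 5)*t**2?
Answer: 3240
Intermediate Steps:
S(t) = t**2*(-5 + t**2 - 4*t) (S(t) = (-5 + t**2 - 4*t)*t**2 = t**2*(-5 + t**2 - 4*t))
S(3**2) + 0*(-2) = (3**2)**2*(-5 + (3**2)**2 - 4*3**2) + 0*(-2) = 9**2*(-5 + 9**2 - 4*9) + 0 = 81*(-5 + 81 - 36) + 0 = 81*40 + 0 = 3240 + 0 = 3240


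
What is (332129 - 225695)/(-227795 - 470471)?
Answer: -53217/349133 ≈ -0.15243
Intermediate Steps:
(332129 - 225695)/(-227795 - 470471) = 106434/(-698266) = 106434*(-1/698266) = -53217/349133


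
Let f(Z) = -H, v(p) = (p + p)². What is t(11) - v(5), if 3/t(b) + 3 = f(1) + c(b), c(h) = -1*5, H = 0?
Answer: -803/8 ≈ -100.38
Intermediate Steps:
c(h) = -5
v(p) = 4*p² (v(p) = (2*p)² = 4*p²)
f(Z) = 0 (f(Z) = -1*0 = 0)
t(b) = -3/8 (t(b) = 3/(-3 + (0 - 5)) = 3/(-3 - 5) = 3/(-8) = 3*(-⅛) = -3/8)
t(11) - v(5) = -3/8 - 4*5² = -3/8 - 4*25 = -3/8 - 1*100 = -3/8 - 100 = -803/8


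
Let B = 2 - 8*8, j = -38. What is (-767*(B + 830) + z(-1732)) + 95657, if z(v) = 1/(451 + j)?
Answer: -203773786/413 ≈ -4.9340e+5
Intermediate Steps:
B = -62 (B = 2 - 64 = -62)
z(v) = 1/413 (z(v) = 1/(451 - 38) = 1/413)
(-767*(B + 830) + z(-1732)) + 95657 = (-767*(-62 + 830) + 1/413) + 95657 = (-767*768 + 1/413) + 95657 = (-589056 + 1/413) + 95657 = -243280127/413 + 95657 = -203773786/413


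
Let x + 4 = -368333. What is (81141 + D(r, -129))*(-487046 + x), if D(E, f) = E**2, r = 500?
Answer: -283252382003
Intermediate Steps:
x = -368337 (x = -4 - 368333 = -368337)
(81141 + D(r, -129))*(-487046 + x) = (81141 + 500**2)*(-487046 - 368337) = (81141 + 250000)*(-855383) = 331141*(-855383) = -283252382003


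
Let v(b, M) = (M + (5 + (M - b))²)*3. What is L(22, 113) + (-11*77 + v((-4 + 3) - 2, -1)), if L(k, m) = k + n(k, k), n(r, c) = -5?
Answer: -686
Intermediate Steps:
v(b, M) = 3*M + 3*(5 + M - b)² (v(b, M) = (M + (5 + M - b)²)*3 = 3*M + 3*(5 + M - b)²)
L(k, m) = -5 + k (L(k, m) = k - 5 = -5 + k)
L(22, 113) + (-11*77 + v((-4 + 3) - 2, -1)) = (-5 + 22) + (-11*77 + (3*(-1) + 3*(5 - 1 - ((-4 + 3) - 2))²)) = 17 + (-847 + (-3 + 3*(5 - 1 - (-1 - 2))²)) = 17 + (-847 + (-3 + 3*(5 - 1 - 1*(-3))²)) = 17 + (-847 + (-3 + 3*(5 - 1 + 3)²)) = 17 + (-847 + (-3 + 3*7²)) = 17 + (-847 + (-3 + 3*49)) = 17 + (-847 + (-3 + 147)) = 17 + (-847 + 144) = 17 - 703 = -686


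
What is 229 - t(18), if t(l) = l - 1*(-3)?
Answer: 208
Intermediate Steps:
t(l) = 3 + l (t(l) = l + 3 = 3 + l)
229 - t(18) = 229 - (3 + 18) = 229 - 1*21 = 229 - 21 = 208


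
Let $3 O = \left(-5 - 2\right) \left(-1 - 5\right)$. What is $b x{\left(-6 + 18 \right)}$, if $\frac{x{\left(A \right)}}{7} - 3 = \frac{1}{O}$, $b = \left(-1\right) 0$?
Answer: $0$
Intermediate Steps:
$b = 0$
$O = 14$ ($O = \frac{\left(-5 - 2\right) \left(-1 - 5\right)}{3} = \frac{\left(-7\right) \left(-6\right)}{3} = \frac{1}{3} \cdot 42 = 14$)
$x{\left(A \right)} = \frac{43}{2}$ ($x{\left(A \right)} = 21 + \frac{7}{14} = 21 + 7 \cdot \frac{1}{14} = 21 + \frac{1}{2} = \frac{43}{2}$)
$b x{\left(-6 + 18 \right)} = 0 \cdot \frac{43}{2} = 0$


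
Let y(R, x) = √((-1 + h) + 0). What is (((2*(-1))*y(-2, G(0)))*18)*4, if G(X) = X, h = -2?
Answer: -144*I*√3 ≈ -249.42*I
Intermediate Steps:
y(R, x) = I*√3 (y(R, x) = √((-1 - 2) + 0) = √(-3 + 0) = √(-3) = I*√3)
(((2*(-1))*y(-2, G(0)))*18)*4 = (((2*(-1))*(I*√3))*18)*4 = (-2*I*√3*18)*4 = -36*I*√3*4 = -144*I*√3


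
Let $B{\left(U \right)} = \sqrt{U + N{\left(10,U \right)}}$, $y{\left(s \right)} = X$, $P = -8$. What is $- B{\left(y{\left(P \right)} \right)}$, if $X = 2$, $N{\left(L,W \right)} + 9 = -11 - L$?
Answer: $- 2 i \sqrt{7} \approx - 5.2915 i$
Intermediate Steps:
$N{\left(L,W \right)} = -20 - L$ ($N{\left(L,W \right)} = -9 - \left(11 + L\right) = -20 - L$)
$y{\left(s \right)} = 2$
$B{\left(U \right)} = \sqrt{-30 + U}$ ($B{\left(U \right)} = \sqrt{U - 30} = \sqrt{-30 + U}$)
$- B{\left(y{\left(P \right)} \right)} = - \sqrt{-30 + 2} = - \sqrt{-28} = - 2 i \sqrt{7}$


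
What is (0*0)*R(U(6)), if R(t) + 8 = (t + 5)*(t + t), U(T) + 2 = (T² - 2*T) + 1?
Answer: 0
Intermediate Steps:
U(T) = -1 + T² - 2*T (U(T) = -2 + ((T² - 2*T) + 1) = -2 + (1 + T² - 2*T) = -1 + T² - 2*T)
R(t) = -8 + 2*t*(5 + t) (R(t) = -8 + (t + 5)*(t + t) = -8 + (5 + t)*(2*t) = -8 + 2*t*(5 + t))
(0*0)*R(U(6)) = (0*0)*(-8 + 2*(-1 + 6² - 2*6)² + 10*(-1 + 6² - 2*6)) = 0*(-8 + 2*(-1 + 36 - 12)² + 10*(-1 + 36 - 12)) = 0*(-8 + 2*23² + 10*23) = 0*(-8 + 2*529 + 230) = 0*(-8 + 1058 + 230) = 0*1280 = 0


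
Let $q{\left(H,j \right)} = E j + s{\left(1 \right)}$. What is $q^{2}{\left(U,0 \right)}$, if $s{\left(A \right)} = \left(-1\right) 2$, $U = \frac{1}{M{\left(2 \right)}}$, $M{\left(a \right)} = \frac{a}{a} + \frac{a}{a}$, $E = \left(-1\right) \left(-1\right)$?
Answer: $4$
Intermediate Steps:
$E = 1$
$M{\left(a \right)} = 2$ ($M{\left(a \right)} = 1 + 1 = 2$)
$U = \frac{1}{2} \approx 0.5$
$s{\left(A \right)} = -2$
$q{\left(H,j \right)} = -2 + j$ ($q{\left(H,j \right)} = 1 j - 2 = j - 2 = -2 + j$)
$q^{2}{\left(U,0 \right)} = \left(-2 + 0\right)^{2} = \left(-2\right)^{2} = 4$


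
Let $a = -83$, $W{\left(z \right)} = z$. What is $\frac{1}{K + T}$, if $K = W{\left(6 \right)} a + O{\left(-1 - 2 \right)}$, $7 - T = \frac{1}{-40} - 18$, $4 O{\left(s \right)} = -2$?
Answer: $- \frac{40}{18939} \approx -0.002112$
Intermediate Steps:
$O{\left(s \right)} = - \frac{1}{2}$ ($O{\left(s \right)} = \frac{1}{4} \left(-2\right) = - \frac{1}{2}$)
$T = \frac{1001}{40}$ ($T = 7 - \left(\frac{1}{-40} - 18\right) = 7 - \left(- \frac{1}{40} - 18\right) = 7 - - \frac{721}{40} = 7 + \frac{721}{40} = \frac{1001}{40} \approx 25.025$)
$K = - \frac{997}{2}$ ($K = 6 \left(-83\right) - \frac{1}{2} = -498 - \frac{1}{2} = - \frac{997}{2} \approx -498.5$)
$\frac{1}{K + T} = \frac{1}{- \frac{997}{2} + \frac{1001}{40}} = \frac{1}{- \frac{18939}{40}} = - \frac{40}{18939}$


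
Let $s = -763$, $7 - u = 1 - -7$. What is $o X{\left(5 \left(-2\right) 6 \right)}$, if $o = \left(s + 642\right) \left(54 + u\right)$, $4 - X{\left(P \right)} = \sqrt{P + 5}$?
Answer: $-25652 + 6413 i \sqrt{55} \approx -25652.0 + 47560.0 i$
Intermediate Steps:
$u = -1$ ($u = 7 - \left(1 - -7\right) = 7 - \left(1 + 7\right) = 7 - 8 = -1$)
$X{\left(P \right)} = 4 - \sqrt{5 + P}$ ($X{\left(P \right)} = 4 - \sqrt{P + 5} = 4 - \sqrt{5 + P}$)
$o = -6413$ ($o = \left(-763 + 642\right) \left(54 - 1\right) = \left(-121\right) 53 = -6413$)
$o X{\left(5 \left(-2\right) 6 \right)} = - 6413 \left(4 - \sqrt{5 + 5 \left(-2\right) 6}\right) = - 6413 \left(4 - \sqrt{5 - 60}\right) = - 6413 \left(4 - \sqrt{-55}\right) = - 6413 \left(4 - i \sqrt{55}\right) = -25652 + 6413 i \sqrt{55}$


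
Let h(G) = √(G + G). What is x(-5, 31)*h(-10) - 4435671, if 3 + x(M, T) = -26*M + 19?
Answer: -4435671 + 292*I*√5 ≈ -4.4357e+6 + 652.93*I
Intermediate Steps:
x(M, T) = 16 - 26*M (x(M, T) = -3 + (-26*M + 19) = -3 + (19 - 26*M) = 16 - 26*M)
h(G) = √2*√G (h(G) = √(2*G) = √2*√G)
x(-5, 31)*h(-10) - 4435671 = (16 - 26*(-5))*(√2*√(-10)) - 4435671 = (16 + 130)*(√2*(I*√10)) - 4435671 = 146*(2*I*√5) - 4435671 = 292*I*√5 - 4435671 = -4435671 + 292*I*√5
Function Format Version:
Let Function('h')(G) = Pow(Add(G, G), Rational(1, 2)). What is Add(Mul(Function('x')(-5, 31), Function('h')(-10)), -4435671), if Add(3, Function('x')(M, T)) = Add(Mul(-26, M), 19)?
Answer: Add(-4435671, Mul(292, I, Pow(5, Rational(1, 2)))) ≈ Add(-4.4357e+6, Mul(652.93, I))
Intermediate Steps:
Function('x')(M, T) = Add(16, Mul(-26, M)) (Function('x')(M, T) = Add(-3, Add(Mul(-26, M), 19)) = Add(-3, Add(19, Mul(-26, M))) = Add(16, Mul(-26, M)))
Function('h')(G) = Mul(Pow(2, Rational(1, 2)), Pow(G, Rational(1, 2))) (Function('h')(G) = Pow(Mul(2, G), Rational(1, 2)) = Mul(Pow(2, Rational(1, 2)), Pow(G, Rational(1, 2))))
Add(Mul(Function('x')(-5, 31), Function('h')(-10)), -4435671) = Add(Mul(Add(16, Mul(-26, -5)), Mul(Pow(2, Rational(1, 2)), Pow(-10, Rational(1, 2)))), -4435671) = Add(Mul(Add(16, 130), Mul(Pow(2, Rational(1, 2)), Mul(I, Pow(10, Rational(1, 2))))), -4435671) = Add(Mul(146, Mul(2, I, Pow(5, Rational(1, 2)))), -4435671) = Add(Mul(292, I, Pow(5, Rational(1, 2))), -4435671) = Add(-4435671, Mul(292, I, Pow(5, Rational(1, 2))))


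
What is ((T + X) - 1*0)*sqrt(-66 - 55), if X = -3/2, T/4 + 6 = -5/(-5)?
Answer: -473*I/2 ≈ -236.5*I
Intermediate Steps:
T = -20 (T = -24 + 4*(-5/(-5)) = -24 + 4*(-5*(-1/5)) = -24 + 4*1 = -24 + 4 = -20)
X = -3/2 (X = -3*1/2 = -3/2 ≈ -1.5000)
((T + X) - 1*0)*sqrt(-66 - 55) = ((-20 - 3/2) - 1*0)*sqrt(-66 - 55) = (-43/2 + 0)*sqrt(-121) = -473*I/2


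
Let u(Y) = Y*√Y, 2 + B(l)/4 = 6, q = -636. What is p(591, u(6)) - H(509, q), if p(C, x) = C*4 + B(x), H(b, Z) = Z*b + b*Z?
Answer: 649828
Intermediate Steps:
H(b, Z) = 2*Z*b (H(b, Z) = Z*b + Z*b = 2*Z*b)
B(l) = 16 (B(l) = -8 + 4*6 = -8 + 24 = 16)
u(Y) = Y^(3/2)
p(C, x) = 16 + 4*C (p(C, x) = C*4 + 16 = 4*C + 16 = 16 + 4*C)
p(591, u(6)) - H(509, q) = (16 + 4*591) - 2*(-636)*509 = (16 + 2364) - 1*(-647448) = 2380 + 647448 = 649828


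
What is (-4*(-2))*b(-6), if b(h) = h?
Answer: -48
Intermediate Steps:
(-4*(-2))*b(-6) = -4*(-2)*(-6) = 8*(-6) = -48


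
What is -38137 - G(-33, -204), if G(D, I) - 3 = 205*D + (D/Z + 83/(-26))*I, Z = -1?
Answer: -328825/13 ≈ -25294.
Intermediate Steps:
G(D, I) = 3 + 205*D + I*(-83/26 - D) (G(D, I) = 3 + (205*D + (D/(-1) + 83/(-26))*I) = 3 + (205*D + (D*(-1) + 83*(-1/26))*I) = 3 + (205*D + (-D - 83/26)*I) = 3 + (205*D + (-83/26 - D)*I) = 3 + (205*D + I*(-83/26 - D)) = 3 + 205*D + I*(-83/26 - D))
-38137 - G(-33, -204) = -38137 - (3 + 205*(-33) - 83/26*(-204) - 1*(-33)*(-204)) = -38137 - (3 - 6765 + 8466/13 - 6732) = -38137 - 1*(-166956/13) = -38137 + 166956/13 = -328825/13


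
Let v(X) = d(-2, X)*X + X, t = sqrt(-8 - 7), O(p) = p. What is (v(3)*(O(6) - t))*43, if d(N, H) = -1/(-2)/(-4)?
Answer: 2709/4 - 903*I*sqrt(15)/8 ≈ 677.25 - 437.16*I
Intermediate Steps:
d(N, H) = -1/8 (d(N, H) = -1*(-1/2)*(-1/4) = (1/2)*(-1/4) = -1/8)
t = I*sqrt(15) (t = sqrt(-15) = I*sqrt(15) ≈ 3.873*I)
v(X) = 7*X/8 (v(X) = -X/8 + X = 7*X/8)
(v(3)*(O(6) - t))*43 = (((7/8)*3)*(6 - I*sqrt(15)))*43 = (21*(6 - I*sqrt(15))/8)*43 = (63/4 - 21*I*sqrt(15)/8)*43 = 2709/4 - 903*I*sqrt(15)/8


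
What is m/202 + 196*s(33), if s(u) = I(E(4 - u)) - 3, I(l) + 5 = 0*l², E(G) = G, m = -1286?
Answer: -159011/101 ≈ -1574.4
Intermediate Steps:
I(l) = -5 (I(l) = -5 + 0*l² = -5 + 0 = -5)
s(u) = -8 (s(u) = -5 - 3 = -8)
m/202 + 196*s(33) = -1286/202 + 196*(-8) = -1286*1/202 - 1568 = -643/101 - 1568 = -159011/101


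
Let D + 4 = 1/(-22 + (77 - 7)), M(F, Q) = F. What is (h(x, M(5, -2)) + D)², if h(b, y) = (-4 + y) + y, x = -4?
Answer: 9409/2304 ≈ 4.0838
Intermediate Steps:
D = -191/48 (D = -4 + 1/(-22 + (77 - 7)) = -4 + 1/(-22 + 70) = -4 + 1/48 = -191/48 ≈ -3.9792)
h(b, y) = -4 + 2*y
(h(x, M(5, -2)) + D)² = ((-4 + 2*5) - 191/48)² = ((-4 + 10) - 191/48)² = (6 - 191/48)² = (97/48)² = 9409/2304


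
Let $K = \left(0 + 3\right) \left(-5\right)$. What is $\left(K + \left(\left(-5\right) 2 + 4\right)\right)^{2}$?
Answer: $441$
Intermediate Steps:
$K = -15$ ($K = 3 \left(-5\right) = -15$)
$\left(K + \left(\left(-5\right) 2 + 4\right)\right)^{2} = \left(-15 + \left(\left(-5\right) 2 + 4\right)\right)^{2} = \left(-15 + \left(-10 + 4\right)\right)^{2} = \left(-15 - 6\right)^{2} = \left(-21\right)^{2} = 441$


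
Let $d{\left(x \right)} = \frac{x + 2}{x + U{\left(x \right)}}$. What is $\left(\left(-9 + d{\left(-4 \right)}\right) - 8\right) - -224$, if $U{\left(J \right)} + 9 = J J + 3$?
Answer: $\frac{620}{3} \approx 206.67$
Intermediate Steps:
$U{\left(J \right)} = -6 + J^{2}$ ($U{\left(J \right)} = -9 + \left(J J + 3\right) = -9 + \left(J^{2} + 3\right) = -9 + \left(3 + J^{2}\right) = -6 + J^{2}$)
$d{\left(x \right)} = \frac{2 + x}{-6 + x + x^{2}}$ ($d{\left(x \right)} = \frac{x + 2}{x + \left(-6 + x^{2}\right)} = \frac{2 + x}{-6 + x + x^{2}}$)
$\left(\left(-9 + d{\left(-4 \right)}\right) - 8\right) - -224 = \left(\left(-9 + \frac{2 - 4}{-6 - 4 + \left(-4\right)^{2}}\right) - 8\right) - -224 = \left(\left(-9 + \frac{1}{-6 - 4 + 16} \left(-2\right)\right) - 8\right) + 224 = \left(\left(-9 + \frac{1}{6} \left(-2\right)\right) - 8\right) + 224 = \left(\left(-9 - \frac{1}{3}\right) - 8\right) + 224 = \left(- \frac{28}{3} - 8\right) + 224 = - \frac{52}{3} + 224 = \frac{620}{3}$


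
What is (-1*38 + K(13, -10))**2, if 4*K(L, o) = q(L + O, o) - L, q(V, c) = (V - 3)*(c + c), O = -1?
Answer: 119025/16 ≈ 7439.1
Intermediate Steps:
q(V, c) = 2*c*(-3 + V) (q(V, c) = (-3 + V)*(2*c) = 2*c*(-3 + V))
K(L, o) = -L/4 + o*(-4 + L)/2 (K(L, o) = (2*o*(-3 + (L - 1)) - L)/4 = (2*o*(-3 + (-1 + L)) - L)/4 = (2*o*(-4 + L) - L)/4 = (-L + 2*o*(-4 + L))/4 = -L/4 + o*(-4 + L)/2)
(-1*38 + K(13, -10))**2 = (-1*38 + (-1/4*13 + (1/2)*(-10)*(-4 + 13)))**2 = (-38 + (-13/4 + (1/2)*(-10)*9))**2 = (-38 + (-13/4 - 45))**2 = (-38 - 193/4)**2 = (-345/4)**2 = 119025/16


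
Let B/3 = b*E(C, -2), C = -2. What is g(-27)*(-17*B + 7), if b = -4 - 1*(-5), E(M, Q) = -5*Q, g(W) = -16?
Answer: 8048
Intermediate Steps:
b = 1 (b = -4 + 5 = 1)
B = 30 (B = 3*(1*(-5*(-2))) = 3*(1*10) = 3*10 = 30)
g(-27)*(-17*B + 7) = -16*(-17*30 + 7) = -16*(-510 + 7) = -16*(-503) = 8048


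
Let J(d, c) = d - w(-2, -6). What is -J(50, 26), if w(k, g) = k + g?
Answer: -58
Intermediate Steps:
w(k, g) = g + k
J(d, c) = 8 + d (J(d, c) = d - (-6 - 2) = d - 1*(-8) = d + 8 = 8 + d)
-J(50, 26) = -(8 + 50) = -1*58 = -58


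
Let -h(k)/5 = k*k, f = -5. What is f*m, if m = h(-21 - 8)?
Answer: 21025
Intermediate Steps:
h(k) = -5*k**2 (h(k) = -5*k*k = -5*k**2)
m = -4205 (m = -5*(-21 - 8)**2 = -5*(-29)**2 = -5*841 = -4205)
f*m = -5*(-4205) = 21025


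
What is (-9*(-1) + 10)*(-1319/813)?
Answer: -25061/813 ≈ -30.825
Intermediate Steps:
(-9*(-1) + 10)*(-1319/813) = (9 + 10)*(-1319*1/813) = 19*(-1319/813) = -25061/813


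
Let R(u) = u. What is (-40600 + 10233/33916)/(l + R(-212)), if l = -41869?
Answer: 1376979367/1427219196 ≈ 0.96480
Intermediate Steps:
(-40600 + 10233/33916)/(l + R(-212)) = (-40600 + 10233/33916)/(-41869 - 212) = (-40600 + 10233*(1/33916))/(-42081) = (-40600 + 10233/33916)*(-1/42081) = -1376979367/33916*(-1/42081) = 1376979367/1427219196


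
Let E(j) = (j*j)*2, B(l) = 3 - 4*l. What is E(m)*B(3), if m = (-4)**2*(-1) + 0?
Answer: -4608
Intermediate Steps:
m = -16 (m = 16*(-1) + 0 = -16 + 0 = -16)
E(j) = 2*j**2 (E(j) = j**2*2 = 2*j**2)
E(m)*B(3) = (2*(-16)**2)*(3 - 4*3) = (2*256)*(3 - 12) = 512*(-9) = -4608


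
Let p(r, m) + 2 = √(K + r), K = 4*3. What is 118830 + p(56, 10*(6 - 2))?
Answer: 118828 + 2*√17 ≈ 1.1884e+5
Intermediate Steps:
K = 12
p(r, m) = -2 + √(12 + r)
118830 + p(56, 10*(6 - 2)) = 118830 + (-2 + √(12 + 56)) = 118830 + (-2 + √68) = 118830 + (-2 + 2*√17) = 118828 + 2*√17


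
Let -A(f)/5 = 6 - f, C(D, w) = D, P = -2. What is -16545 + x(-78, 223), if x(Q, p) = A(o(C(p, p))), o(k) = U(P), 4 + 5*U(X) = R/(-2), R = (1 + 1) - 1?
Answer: -33159/2 ≈ -16580.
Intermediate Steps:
R = 1 (R = 2 - 1 = 1)
U(X) = -9/10 (U(X) = -⅘ + (1/(-2))/5 = -⅘ + (1*(-½))/5 = -⅘ + (⅕)*(-½) = -⅘ - ⅒ = -9/10)
o(k) = -9/10
A(f) = -30 + 5*f (A(f) = -5*(6 - f) = -30 + 5*f)
x(Q, p) = -69/2 (x(Q, p) = -30 + 5*(-9/10) = -30 - 9/2 = -69/2)
-16545 + x(-78, 223) = -16545 - 69/2 = -33159/2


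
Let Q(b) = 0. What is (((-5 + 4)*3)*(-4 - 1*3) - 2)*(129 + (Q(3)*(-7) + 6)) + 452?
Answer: 3017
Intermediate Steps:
(((-5 + 4)*3)*(-4 - 1*3) - 2)*(129 + (Q(3)*(-7) + 6)) + 452 = (((-5 + 4)*3)*(-4 - 1*3) - 2)*(129 + (0*(-7) + 6)) + 452 = ((-1*3)*(-4 - 3) - 2)*(129 + (0 + 6)) + 452 = (-3*(-7) - 2)*(129 + 6) + 452 = (21 - 2)*135 + 452 = 19*135 + 452 = 2565 + 452 = 3017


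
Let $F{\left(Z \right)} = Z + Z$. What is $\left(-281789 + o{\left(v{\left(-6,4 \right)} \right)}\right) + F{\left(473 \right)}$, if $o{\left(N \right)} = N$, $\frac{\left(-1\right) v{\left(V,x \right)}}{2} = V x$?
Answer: $-280795$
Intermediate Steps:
$v{\left(V,x \right)} = - 2 V x$
$F{\left(Z \right)} = 2 Z$
$\left(-281789 + o{\left(v{\left(-6,4 \right)} \right)}\right) + F{\left(473 \right)} = \left(-281789 - \left(-12\right) 4\right) + 2 \cdot 473 = \left(-281789 + 48\right) + 946 = -281741 + 946 = -280795$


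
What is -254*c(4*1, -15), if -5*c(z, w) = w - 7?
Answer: -5588/5 ≈ -1117.6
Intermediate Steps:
c(z, w) = 7/5 - w/5 (c(z, w) = -(w - 7)/5 = -(-7 + w)/5 = 7/5 - w/5)
-254*c(4*1, -15) = -254*(7/5 - ⅕*(-15)) = -254*(7/5 + 3) = -254*22/5 = -5588/5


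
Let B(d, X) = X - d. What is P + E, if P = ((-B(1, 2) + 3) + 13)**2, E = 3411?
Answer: 3636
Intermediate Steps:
P = 225 (P = ((-(2 - 1*1) + 3) + 13)**2 = ((-(2 - 1) + 3) + 13)**2 = ((-1*1 + 3) + 13)**2 = ((-1 + 3) + 13)**2 = (2 + 13)**2 = 15**2 = 225)
P + E = 225 + 3411 = 3636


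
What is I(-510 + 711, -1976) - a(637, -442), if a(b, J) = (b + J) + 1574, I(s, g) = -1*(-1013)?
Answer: -756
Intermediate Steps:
I(s, g) = 1013
a(b, J) = 1574 + J + b (a(b, J) = (J + b) + 1574 = 1574 + J + b)
I(-510 + 711, -1976) - a(637, -442) = 1013 - (1574 - 442 + 637) = 1013 - 1*1769 = 1013 - 1769 = -756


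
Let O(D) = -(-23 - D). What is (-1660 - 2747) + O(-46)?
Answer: -4430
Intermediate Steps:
O(D) = 23 + D
(-1660 - 2747) + O(-46) = (-1660 - 2747) + (23 - 46) = -4407 - 23 = -4430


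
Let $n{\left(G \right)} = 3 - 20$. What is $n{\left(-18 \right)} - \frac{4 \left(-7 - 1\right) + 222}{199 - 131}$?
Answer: $- \frac{673}{34} \approx -19.794$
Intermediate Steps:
$n{\left(G \right)} = -17$ ($n{\left(G \right)} = 3 - 20 = -17$)
$n{\left(-18 \right)} - \frac{4 \left(-7 - 1\right) + 222}{199 - 131} = -17 - \frac{4 \left(-7 - 1\right) + 222}{199 - 131} = -17 - \frac{4 \left(-8\right) + 222}{68} = -17 - \left(-32 + 222\right) \frac{1}{68} = -17 - 190 \cdot \frac{1}{68} = -17 - \frac{95}{34} = - \frac{673}{34}$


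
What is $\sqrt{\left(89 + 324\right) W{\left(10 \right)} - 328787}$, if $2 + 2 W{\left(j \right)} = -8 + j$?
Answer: $i \sqrt{328787} \approx 573.4 i$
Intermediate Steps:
$W{\left(j \right)} = -5 + \frac{j}{2}$ ($W{\left(j \right)} = -1 + \frac{-8 + j}{2} = -1 + \left(-4 + \frac{j}{2}\right) = -5 + \frac{j}{2}$)
$\sqrt{\left(89 + 324\right) W{\left(10 \right)} - 328787} = \sqrt{\left(89 + 324\right) \left(-5 + \frac{1}{2} \cdot 10\right) - 328787} = \sqrt{413 \left(-5 + 5\right) - 328787} = \sqrt{413 \cdot 0 - 328787} = \sqrt{0 - 328787} = \sqrt{-328787} = i \sqrt{328787}$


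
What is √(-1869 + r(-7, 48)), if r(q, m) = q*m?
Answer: 21*I*√5 ≈ 46.957*I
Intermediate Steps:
r(q, m) = m*q
√(-1869 + r(-7, 48)) = √(-1869 + 48*(-7)) = √(-1869 - 336) = √(-2205) = 21*I*√5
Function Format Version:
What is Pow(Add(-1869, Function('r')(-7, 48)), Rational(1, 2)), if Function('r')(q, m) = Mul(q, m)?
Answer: Mul(21, I, Pow(5, Rational(1, 2))) ≈ Mul(46.957, I)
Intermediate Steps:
Function('r')(q, m) = Mul(m, q)
Pow(Add(-1869, Function('r')(-7, 48)), Rational(1, 2)) = Pow(Add(-1869, Mul(48, -7)), Rational(1, 2)) = Pow(Add(-1869, -336), Rational(1, 2)) = Pow(-2205, Rational(1, 2)) = Mul(21, I, Pow(5, Rational(1, 2)))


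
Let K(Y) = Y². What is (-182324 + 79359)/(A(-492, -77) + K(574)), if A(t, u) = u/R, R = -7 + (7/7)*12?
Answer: -514825/1647303 ≈ -0.31253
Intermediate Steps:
R = 5 (R = -7 + (7*(⅐))*12 = -7 + 1*12 = -7 + 12 = 5)
A(t, u) = u/5
(-182324 + 79359)/(A(-492, -77) + K(574)) = (-182324 + 79359)/((⅕)*(-77) + 574²) = -102965/(-77/5 + 329476) = -102965/1647303/5 = -102965*5/1647303 = -514825/1647303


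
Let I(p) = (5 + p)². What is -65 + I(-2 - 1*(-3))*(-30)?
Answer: -1145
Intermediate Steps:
-65 + I(-2 - 1*(-3))*(-30) = -65 + (5 + (-2 - 1*(-3)))²*(-30) = -65 + (5 + (-2 + 3))²*(-30) = -65 + (5 + 1)²*(-30) = -65 + 6²*(-30) = -65 + 36*(-30) = -65 - 1080 = -1145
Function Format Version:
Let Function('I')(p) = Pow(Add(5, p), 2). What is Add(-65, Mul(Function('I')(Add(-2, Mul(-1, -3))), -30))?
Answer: -1145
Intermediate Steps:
Add(-65, Mul(Function('I')(Add(-2, Mul(-1, -3))), -30)) = Add(-65, Mul(Pow(Add(5, Add(-2, Mul(-1, -3))), 2), -30)) = Add(-65, Mul(Pow(Add(5, Add(-2, 3)), 2), -30)) = Add(-65, Mul(Pow(Add(5, 1), 2), -30)) = Add(-65, Mul(Pow(6, 2), -30)) = Add(-65, Mul(36, -30)) = Add(-65, -1080) = -1145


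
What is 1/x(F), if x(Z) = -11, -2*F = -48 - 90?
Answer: -1/11 ≈ -0.090909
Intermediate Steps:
F = 69 (F = -(-48 - 90)/2 = -½*(-138) = 69)
1/x(F) = 1/(-11) = -1/11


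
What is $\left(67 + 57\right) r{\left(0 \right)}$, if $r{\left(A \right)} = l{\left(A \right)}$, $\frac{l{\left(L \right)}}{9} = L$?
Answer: $0$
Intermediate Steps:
$l{\left(L \right)} = 9 L$
$r{\left(A \right)} = 9 A$
$\left(67 + 57\right) r{\left(0 \right)} = \left(67 + 57\right) 9 \cdot 0 = 124 \cdot 0 = 0$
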